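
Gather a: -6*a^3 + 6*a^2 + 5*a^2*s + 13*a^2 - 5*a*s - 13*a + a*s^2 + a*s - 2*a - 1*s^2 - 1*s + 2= -6*a^3 + a^2*(5*s + 19) + a*(s^2 - 4*s - 15) - s^2 - s + 2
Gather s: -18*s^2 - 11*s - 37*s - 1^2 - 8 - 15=-18*s^2 - 48*s - 24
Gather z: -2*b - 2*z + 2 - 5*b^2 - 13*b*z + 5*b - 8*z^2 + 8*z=-5*b^2 + 3*b - 8*z^2 + z*(6 - 13*b) + 2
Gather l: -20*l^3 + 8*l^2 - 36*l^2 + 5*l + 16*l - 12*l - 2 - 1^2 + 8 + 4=-20*l^3 - 28*l^2 + 9*l + 9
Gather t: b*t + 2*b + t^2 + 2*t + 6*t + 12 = 2*b + t^2 + t*(b + 8) + 12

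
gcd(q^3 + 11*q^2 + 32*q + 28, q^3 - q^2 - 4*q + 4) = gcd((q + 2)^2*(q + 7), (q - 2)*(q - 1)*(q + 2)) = q + 2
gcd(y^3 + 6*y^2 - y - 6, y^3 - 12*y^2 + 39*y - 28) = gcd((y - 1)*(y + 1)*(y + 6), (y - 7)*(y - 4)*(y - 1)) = y - 1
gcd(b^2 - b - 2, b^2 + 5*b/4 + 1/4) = b + 1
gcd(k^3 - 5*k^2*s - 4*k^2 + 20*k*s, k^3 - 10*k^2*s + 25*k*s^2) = -k^2 + 5*k*s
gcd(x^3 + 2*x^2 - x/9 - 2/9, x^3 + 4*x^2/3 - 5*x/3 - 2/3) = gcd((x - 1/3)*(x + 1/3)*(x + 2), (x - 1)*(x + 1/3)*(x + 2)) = x^2 + 7*x/3 + 2/3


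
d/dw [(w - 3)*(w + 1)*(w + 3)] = 3*w^2 + 2*w - 9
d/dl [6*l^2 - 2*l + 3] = 12*l - 2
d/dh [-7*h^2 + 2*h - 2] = 2 - 14*h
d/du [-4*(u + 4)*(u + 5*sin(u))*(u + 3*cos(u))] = 4*(u + 4)*(u + 5*sin(u))*(3*sin(u) - 1) - 4*(u + 4)*(u + 3*cos(u))*(5*cos(u) + 1) - 4*(u + 5*sin(u))*(u + 3*cos(u))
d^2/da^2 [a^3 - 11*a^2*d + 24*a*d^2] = 6*a - 22*d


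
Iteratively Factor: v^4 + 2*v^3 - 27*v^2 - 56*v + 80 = (v + 4)*(v^3 - 2*v^2 - 19*v + 20) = (v - 1)*(v + 4)*(v^2 - v - 20) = (v - 5)*(v - 1)*(v + 4)*(v + 4)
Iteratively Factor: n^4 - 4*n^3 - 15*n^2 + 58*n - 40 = (n - 2)*(n^3 - 2*n^2 - 19*n + 20) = (n - 5)*(n - 2)*(n^2 + 3*n - 4) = (n - 5)*(n - 2)*(n + 4)*(n - 1)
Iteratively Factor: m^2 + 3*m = (m)*(m + 3)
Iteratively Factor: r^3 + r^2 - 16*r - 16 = (r + 4)*(r^2 - 3*r - 4) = (r - 4)*(r + 4)*(r + 1)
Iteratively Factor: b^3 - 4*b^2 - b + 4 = (b + 1)*(b^2 - 5*b + 4) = (b - 1)*(b + 1)*(b - 4)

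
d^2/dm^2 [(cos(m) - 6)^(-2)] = 2*(-6*cos(m) - cos(2*m) + 2)/(cos(m) - 6)^4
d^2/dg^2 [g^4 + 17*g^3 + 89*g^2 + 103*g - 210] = 12*g^2 + 102*g + 178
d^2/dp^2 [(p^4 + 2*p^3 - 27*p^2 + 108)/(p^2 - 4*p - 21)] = 2*(p^6 - 12*p^5 - 15*p^4 + 638*p^3 + 1773*p^2 + 1350*p - 7911)/(p^6 - 12*p^5 - 15*p^4 + 440*p^3 + 315*p^2 - 5292*p - 9261)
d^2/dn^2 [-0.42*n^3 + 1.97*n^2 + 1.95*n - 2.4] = 3.94 - 2.52*n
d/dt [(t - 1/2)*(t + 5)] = 2*t + 9/2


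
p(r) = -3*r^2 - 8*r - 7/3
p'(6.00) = -44.00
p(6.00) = -158.33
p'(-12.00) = 64.00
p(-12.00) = -338.33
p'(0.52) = -11.12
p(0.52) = -7.30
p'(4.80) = -36.80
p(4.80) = -109.85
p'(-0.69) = -3.86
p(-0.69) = 1.76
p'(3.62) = -29.72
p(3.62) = -70.61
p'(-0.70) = -3.80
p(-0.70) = 1.80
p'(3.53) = -29.18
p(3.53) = -67.96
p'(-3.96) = 15.76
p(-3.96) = -17.70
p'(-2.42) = 6.52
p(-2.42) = -0.54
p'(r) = -6*r - 8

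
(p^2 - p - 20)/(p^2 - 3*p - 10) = (p + 4)/(p + 2)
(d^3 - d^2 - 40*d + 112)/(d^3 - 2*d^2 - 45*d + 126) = (d^2 - 8*d + 16)/(d^2 - 9*d + 18)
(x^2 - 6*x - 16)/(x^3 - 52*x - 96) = 1/(x + 6)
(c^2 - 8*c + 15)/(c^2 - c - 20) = (c - 3)/(c + 4)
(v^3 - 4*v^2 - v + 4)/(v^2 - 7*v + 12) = (v^2 - 1)/(v - 3)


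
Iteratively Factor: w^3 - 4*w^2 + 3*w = (w)*(w^2 - 4*w + 3) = w*(w - 3)*(w - 1)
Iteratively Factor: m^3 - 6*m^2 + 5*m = (m - 5)*(m^2 - m) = m*(m - 5)*(m - 1)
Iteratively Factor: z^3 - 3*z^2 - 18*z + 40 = (z - 2)*(z^2 - z - 20) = (z - 5)*(z - 2)*(z + 4)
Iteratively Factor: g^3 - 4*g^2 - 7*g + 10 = (g - 5)*(g^2 + g - 2) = (g - 5)*(g - 1)*(g + 2)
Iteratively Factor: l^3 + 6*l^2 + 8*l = (l)*(l^2 + 6*l + 8) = l*(l + 4)*(l + 2)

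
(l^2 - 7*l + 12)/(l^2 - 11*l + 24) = (l - 4)/(l - 8)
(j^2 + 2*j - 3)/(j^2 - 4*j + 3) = (j + 3)/(j - 3)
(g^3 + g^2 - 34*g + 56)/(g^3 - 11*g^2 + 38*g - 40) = (g + 7)/(g - 5)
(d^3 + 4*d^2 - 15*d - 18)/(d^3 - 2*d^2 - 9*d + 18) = (d^2 + 7*d + 6)/(d^2 + d - 6)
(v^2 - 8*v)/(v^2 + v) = (v - 8)/(v + 1)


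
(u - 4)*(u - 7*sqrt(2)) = u^2 - 7*sqrt(2)*u - 4*u + 28*sqrt(2)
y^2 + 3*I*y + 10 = (y - 2*I)*(y + 5*I)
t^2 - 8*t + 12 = (t - 6)*(t - 2)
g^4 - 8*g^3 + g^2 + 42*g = g*(g - 7)*(g - 3)*(g + 2)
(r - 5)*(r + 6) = r^2 + r - 30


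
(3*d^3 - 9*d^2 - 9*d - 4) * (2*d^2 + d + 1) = 6*d^5 - 15*d^4 - 24*d^3 - 26*d^2 - 13*d - 4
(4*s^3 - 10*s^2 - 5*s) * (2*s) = 8*s^4 - 20*s^3 - 10*s^2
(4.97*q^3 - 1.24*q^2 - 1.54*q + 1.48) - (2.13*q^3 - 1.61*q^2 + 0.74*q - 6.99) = 2.84*q^3 + 0.37*q^2 - 2.28*q + 8.47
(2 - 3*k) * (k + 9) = -3*k^2 - 25*k + 18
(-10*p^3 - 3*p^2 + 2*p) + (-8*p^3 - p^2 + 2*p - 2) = -18*p^3 - 4*p^2 + 4*p - 2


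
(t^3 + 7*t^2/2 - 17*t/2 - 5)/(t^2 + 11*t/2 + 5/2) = t - 2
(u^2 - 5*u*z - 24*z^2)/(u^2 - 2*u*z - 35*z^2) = (-u^2 + 5*u*z + 24*z^2)/(-u^2 + 2*u*z + 35*z^2)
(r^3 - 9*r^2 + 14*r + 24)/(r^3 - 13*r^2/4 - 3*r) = 4*(r^2 - 5*r - 6)/(r*(4*r + 3))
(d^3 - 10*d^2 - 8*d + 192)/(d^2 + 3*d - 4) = (d^2 - 14*d + 48)/(d - 1)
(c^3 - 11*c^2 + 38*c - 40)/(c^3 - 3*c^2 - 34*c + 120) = (c - 2)/(c + 6)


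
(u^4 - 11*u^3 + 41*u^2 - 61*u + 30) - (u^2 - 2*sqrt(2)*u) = u^4 - 11*u^3 + 40*u^2 - 61*u + 2*sqrt(2)*u + 30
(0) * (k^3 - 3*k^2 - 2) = 0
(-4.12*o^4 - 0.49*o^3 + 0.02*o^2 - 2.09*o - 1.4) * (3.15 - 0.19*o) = 0.7828*o^5 - 12.8849*o^4 - 1.5473*o^3 + 0.4601*o^2 - 6.3175*o - 4.41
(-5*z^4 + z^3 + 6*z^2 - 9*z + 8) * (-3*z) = 15*z^5 - 3*z^4 - 18*z^3 + 27*z^2 - 24*z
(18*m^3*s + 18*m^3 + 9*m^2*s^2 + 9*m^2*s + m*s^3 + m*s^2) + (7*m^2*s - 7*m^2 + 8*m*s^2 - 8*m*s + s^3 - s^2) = 18*m^3*s + 18*m^3 + 9*m^2*s^2 + 16*m^2*s - 7*m^2 + m*s^3 + 9*m*s^2 - 8*m*s + s^3 - s^2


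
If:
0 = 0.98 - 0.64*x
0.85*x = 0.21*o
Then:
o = 6.20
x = 1.53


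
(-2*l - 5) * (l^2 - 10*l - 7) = -2*l^3 + 15*l^2 + 64*l + 35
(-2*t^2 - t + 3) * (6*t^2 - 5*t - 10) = -12*t^4 + 4*t^3 + 43*t^2 - 5*t - 30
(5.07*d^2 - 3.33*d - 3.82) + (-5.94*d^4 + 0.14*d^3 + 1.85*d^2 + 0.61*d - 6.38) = -5.94*d^4 + 0.14*d^3 + 6.92*d^2 - 2.72*d - 10.2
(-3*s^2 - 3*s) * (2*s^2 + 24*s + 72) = -6*s^4 - 78*s^3 - 288*s^2 - 216*s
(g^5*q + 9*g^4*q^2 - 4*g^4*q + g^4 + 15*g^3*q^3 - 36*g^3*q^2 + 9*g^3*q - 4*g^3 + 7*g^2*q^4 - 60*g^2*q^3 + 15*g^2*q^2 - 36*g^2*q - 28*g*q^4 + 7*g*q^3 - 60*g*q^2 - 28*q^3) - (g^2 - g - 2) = g^5*q + 9*g^4*q^2 - 4*g^4*q + g^4 + 15*g^3*q^3 - 36*g^3*q^2 + 9*g^3*q - 4*g^3 + 7*g^2*q^4 - 60*g^2*q^3 + 15*g^2*q^2 - 36*g^2*q - g^2 - 28*g*q^4 + 7*g*q^3 - 60*g*q^2 + g - 28*q^3 + 2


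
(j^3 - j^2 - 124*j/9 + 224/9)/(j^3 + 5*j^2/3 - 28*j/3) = (j - 8/3)/j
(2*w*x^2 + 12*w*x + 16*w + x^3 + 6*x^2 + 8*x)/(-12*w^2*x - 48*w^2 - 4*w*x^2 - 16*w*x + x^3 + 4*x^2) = (x + 2)/(-6*w + x)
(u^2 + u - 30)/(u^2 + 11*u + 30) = (u - 5)/(u + 5)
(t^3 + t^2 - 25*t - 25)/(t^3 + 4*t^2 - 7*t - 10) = (t - 5)/(t - 2)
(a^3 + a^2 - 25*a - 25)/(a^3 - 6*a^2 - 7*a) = (a^2 - 25)/(a*(a - 7))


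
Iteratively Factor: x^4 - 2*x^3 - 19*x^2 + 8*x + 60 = (x + 2)*(x^3 - 4*x^2 - 11*x + 30) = (x - 2)*(x + 2)*(x^2 - 2*x - 15) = (x - 5)*(x - 2)*(x + 2)*(x + 3)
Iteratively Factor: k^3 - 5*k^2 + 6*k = (k - 3)*(k^2 - 2*k) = (k - 3)*(k - 2)*(k)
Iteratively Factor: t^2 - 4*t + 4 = (t - 2)*(t - 2)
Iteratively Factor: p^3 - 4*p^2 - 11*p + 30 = (p - 5)*(p^2 + p - 6) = (p - 5)*(p + 3)*(p - 2)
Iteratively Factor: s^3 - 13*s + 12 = (s + 4)*(s^2 - 4*s + 3) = (s - 3)*(s + 4)*(s - 1)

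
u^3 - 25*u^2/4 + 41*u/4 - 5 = (u - 4)*(u - 5/4)*(u - 1)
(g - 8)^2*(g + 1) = g^3 - 15*g^2 + 48*g + 64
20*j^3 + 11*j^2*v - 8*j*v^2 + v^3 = (-5*j + v)*(-4*j + v)*(j + v)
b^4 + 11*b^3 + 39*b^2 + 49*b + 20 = (b + 1)^2*(b + 4)*(b + 5)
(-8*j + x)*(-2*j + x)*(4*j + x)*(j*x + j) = 64*j^4*x + 64*j^4 - 24*j^3*x^2 - 24*j^3*x - 6*j^2*x^3 - 6*j^2*x^2 + j*x^4 + j*x^3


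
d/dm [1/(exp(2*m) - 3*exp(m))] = (3 - 2*exp(m))*exp(-m)/(exp(m) - 3)^2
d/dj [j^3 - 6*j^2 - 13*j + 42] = 3*j^2 - 12*j - 13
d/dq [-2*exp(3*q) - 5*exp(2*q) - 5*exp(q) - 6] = (-6*exp(2*q) - 10*exp(q) - 5)*exp(q)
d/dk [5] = 0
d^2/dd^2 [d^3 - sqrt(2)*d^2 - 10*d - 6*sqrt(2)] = 6*d - 2*sqrt(2)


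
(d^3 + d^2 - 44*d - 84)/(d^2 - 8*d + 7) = (d^2 + 8*d + 12)/(d - 1)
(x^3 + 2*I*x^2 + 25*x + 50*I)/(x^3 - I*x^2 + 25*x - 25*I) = (x + 2*I)/(x - I)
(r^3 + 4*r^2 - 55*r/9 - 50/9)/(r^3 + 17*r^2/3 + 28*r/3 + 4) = (3*r^2 + 10*r - 25)/(3*(r^2 + 5*r + 6))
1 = 1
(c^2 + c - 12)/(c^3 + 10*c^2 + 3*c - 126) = (c + 4)/(c^2 + 13*c + 42)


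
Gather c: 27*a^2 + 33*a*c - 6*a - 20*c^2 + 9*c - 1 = 27*a^2 - 6*a - 20*c^2 + c*(33*a + 9) - 1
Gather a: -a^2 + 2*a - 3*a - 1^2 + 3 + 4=-a^2 - a + 6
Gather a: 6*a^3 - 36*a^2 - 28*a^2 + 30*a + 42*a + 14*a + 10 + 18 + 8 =6*a^3 - 64*a^2 + 86*a + 36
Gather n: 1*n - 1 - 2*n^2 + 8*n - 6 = -2*n^2 + 9*n - 7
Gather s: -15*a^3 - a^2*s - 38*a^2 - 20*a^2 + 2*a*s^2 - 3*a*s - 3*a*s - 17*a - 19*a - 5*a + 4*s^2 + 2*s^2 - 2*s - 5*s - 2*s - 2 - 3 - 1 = -15*a^3 - 58*a^2 - 41*a + s^2*(2*a + 6) + s*(-a^2 - 6*a - 9) - 6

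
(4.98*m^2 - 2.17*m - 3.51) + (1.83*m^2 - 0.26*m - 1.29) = 6.81*m^2 - 2.43*m - 4.8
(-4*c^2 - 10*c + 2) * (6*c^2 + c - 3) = -24*c^4 - 64*c^3 + 14*c^2 + 32*c - 6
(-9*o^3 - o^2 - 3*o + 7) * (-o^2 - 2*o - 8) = 9*o^5 + 19*o^4 + 77*o^3 + 7*o^2 + 10*o - 56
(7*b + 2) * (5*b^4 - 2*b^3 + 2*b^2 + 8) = 35*b^5 - 4*b^4 + 10*b^3 + 4*b^2 + 56*b + 16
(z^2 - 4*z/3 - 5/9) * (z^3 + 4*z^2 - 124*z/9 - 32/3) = z^5 + 8*z^4/3 - 59*z^3/3 + 148*z^2/27 + 1772*z/81 + 160/27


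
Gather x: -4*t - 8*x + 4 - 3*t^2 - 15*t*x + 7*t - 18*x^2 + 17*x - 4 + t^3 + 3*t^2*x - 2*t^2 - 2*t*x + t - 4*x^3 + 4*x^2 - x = t^3 - 5*t^2 + 4*t - 4*x^3 - 14*x^2 + x*(3*t^2 - 17*t + 8)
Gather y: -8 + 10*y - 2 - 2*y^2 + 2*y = -2*y^2 + 12*y - 10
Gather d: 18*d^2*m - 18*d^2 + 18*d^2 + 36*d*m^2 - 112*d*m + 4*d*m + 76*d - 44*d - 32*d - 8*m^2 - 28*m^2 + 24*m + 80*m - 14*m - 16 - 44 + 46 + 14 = 18*d^2*m + d*(36*m^2 - 108*m) - 36*m^2 + 90*m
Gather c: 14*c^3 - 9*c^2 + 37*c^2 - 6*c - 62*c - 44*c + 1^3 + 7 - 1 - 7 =14*c^3 + 28*c^2 - 112*c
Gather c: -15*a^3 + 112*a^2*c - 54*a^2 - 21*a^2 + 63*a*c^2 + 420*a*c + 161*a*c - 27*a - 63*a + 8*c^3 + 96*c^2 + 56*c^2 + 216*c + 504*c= -15*a^3 - 75*a^2 - 90*a + 8*c^3 + c^2*(63*a + 152) + c*(112*a^2 + 581*a + 720)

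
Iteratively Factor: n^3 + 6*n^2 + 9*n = (n + 3)*(n^2 + 3*n) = n*(n + 3)*(n + 3)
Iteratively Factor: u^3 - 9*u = (u)*(u^2 - 9) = u*(u - 3)*(u + 3)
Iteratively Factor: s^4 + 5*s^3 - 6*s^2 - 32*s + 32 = (s + 4)*(s^3 + s^2 - 10*s + 8) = (s - 2)*(s + 4)*(s^2 + 3*s - 4) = (s - 2)*(s + 4)^2*(s - 1)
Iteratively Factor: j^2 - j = (j - 1)*(j)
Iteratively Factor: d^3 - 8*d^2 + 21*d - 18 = (d - 3)*(d^2 - 5*d + 6) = (d - 3)*(d - 2)*(d - 3)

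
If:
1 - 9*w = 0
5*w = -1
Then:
No Solution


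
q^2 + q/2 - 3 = (q - 3/2)*(q + 2)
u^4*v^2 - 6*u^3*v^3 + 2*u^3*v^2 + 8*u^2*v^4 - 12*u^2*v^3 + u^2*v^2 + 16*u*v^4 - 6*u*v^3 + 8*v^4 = (u - 4*v)*(u - 2*v)*(u*v + v)^2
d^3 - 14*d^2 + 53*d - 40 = (d - 8)*(d - 5)*(d - 1)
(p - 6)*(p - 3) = p^2 - 9*p + 18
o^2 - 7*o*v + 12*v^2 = (o - 4*v)*(o - 3*v)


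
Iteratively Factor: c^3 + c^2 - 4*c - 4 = (c + 1)*(c^2 - 4) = (c - 2)*(c + 1)*(c + 2)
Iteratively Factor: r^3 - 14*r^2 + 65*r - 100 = (r - 5)*(r^2 - 9*r + 20) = (r - 5)*(r - 4)*(r - 5)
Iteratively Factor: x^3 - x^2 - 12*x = (x)*(x^2 - x - 12) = x*(x + 3)*(x - 4)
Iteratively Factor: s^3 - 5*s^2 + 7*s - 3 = (s - 1)*(s^2 - 4*s + 3) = (s - 3)*(s - 1)*(s - 1)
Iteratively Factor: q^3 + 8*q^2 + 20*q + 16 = (q + 2)*(q^2 + 6*q + 8) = (q + 2)^2*(q + 4)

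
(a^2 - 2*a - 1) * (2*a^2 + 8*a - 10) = 2*a^4 + 4*a^3 - 28*a^2 + 12*a + 10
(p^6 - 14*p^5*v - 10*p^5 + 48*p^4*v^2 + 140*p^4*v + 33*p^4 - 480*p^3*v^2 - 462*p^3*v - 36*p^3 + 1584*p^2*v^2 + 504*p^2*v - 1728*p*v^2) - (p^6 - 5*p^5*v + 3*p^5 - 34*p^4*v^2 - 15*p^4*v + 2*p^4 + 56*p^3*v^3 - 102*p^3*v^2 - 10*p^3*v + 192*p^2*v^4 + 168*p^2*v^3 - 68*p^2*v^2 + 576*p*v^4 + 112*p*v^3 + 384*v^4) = -9*p^5*v - 13*p^5 + 82*p^4*v^2 + 155*p^4*v + 31*p^4 - 56*p^3*v^3 - 378*p^3*v^2 - 452*p^3*v - 36*p^3 - 192*p^2*v^4 - 168*p^2*v^3 + 1652*p^2*v^2 + 504*p^2*v - 576*p*v^4 - 112*p*v^3 - 1728*p*v^2 - 384*v^4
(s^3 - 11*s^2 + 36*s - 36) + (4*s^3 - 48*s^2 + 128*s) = 5*s^3 - 59*s^2 + 164*s - 36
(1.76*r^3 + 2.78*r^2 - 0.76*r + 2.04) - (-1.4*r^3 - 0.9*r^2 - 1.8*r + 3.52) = 3.16*r^3 + 3.68*r^2 + 1.04*r - 1.48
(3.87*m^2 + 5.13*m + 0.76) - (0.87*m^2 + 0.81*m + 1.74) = 3.0*m^2 + 4.32*m - 0.98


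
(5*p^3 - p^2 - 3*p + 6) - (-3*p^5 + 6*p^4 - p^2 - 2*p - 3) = 3*p^5 - 6*p^4 + 5*p^3 - p + 9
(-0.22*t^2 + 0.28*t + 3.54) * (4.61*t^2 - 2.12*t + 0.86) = -1.0142*t^4 + 1.7572*t^3 + 15.5366*t^2 - 7.264*t + 3.0444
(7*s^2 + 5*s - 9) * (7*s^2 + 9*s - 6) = 49*s^4 + 98*s^3 - 60*s^2 - 111*s + 54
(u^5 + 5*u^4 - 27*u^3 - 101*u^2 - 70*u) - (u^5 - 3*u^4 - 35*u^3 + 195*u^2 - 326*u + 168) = 8*u^4 + 8*u^3 - 296*u^2 + 256*u - 168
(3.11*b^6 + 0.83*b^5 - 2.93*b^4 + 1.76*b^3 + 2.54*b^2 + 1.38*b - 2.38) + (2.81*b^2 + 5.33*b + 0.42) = 3.11*b^6 + 0.83*b^5 - 2.93*b^4 + 1.76*b^3 + 5.35*b^2 + 6.71*b - 1.96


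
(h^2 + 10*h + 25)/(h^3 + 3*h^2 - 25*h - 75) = (h + 5)/(h^2 - 2*h - 15)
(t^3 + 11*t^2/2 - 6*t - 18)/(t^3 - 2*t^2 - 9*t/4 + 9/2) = 2*(t + 6)/(2*t - 3)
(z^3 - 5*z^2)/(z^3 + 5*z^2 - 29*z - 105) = z^2/(z^2 + 10*z + 21)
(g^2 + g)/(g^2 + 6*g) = (g + 1)/(g + 6)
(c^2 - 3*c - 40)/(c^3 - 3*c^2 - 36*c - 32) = (c + 5)/(c^2 + 5*c + 4)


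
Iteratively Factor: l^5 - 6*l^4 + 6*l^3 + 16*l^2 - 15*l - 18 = (l + 1)*(l^4 - 7*l^3 + 13*l^2 + 3*l - 18) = (l + 1)^2*(l^3 - 8*l^2 + 21*l - 18) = (l - 3)*(l + 1)^2*(l^2 - 5*l + 6) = (l - 3)*(l - 2)*(l + 1)^2*(l - 3)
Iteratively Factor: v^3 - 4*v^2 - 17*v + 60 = (v + 4)*(v^2 - 8*v + 15) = (v - 5)*(v + 4)*(v - 3)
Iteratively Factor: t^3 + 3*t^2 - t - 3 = (t + 3)*(t^2 - 1) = (t - 1)*(t + 3)*(t + 1)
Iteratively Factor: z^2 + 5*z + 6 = (z + 2)*(z + 3)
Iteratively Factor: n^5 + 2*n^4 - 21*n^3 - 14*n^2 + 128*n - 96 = (n + 4)*(n^4 - 2*n^3 - 13*n^2 + 38*n - 24) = (n + 4)^2*(n^3 - 6*n^2 + 11*n - 6) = (n - 1)*(n + 4)^2*(n^2 - 5*n + 6) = (n - 2)*(n - 1)*(n + 4)^2*(n - 3)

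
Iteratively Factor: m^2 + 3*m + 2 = (m + 1)*(m + 2)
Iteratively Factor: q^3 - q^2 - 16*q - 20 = (q + 2)*(q^2 - 3*q - 10) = (q - 5)*(q + 2)*(q + 2)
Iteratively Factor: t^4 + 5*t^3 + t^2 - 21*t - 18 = (t + 1)*(t^3 + 4*t^2 - 3*t - 18) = (t + 1)*(t + 3)*(t^2 + t - 6) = (t + 1)*(t + 3)^2*(t - 2)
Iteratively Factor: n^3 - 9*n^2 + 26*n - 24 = (n - 2)*(n^2 - 7*n + 12) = (n - 4)*(n - 2)*(n - 3)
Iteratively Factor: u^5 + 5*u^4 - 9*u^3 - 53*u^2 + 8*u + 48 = (u + 4)*(u^4 + u^3 - 13*u^2 - u + 12) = (u + 4)^2*(u^3 - 3*u^2 - u + 3) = (u - 3)*(u + 4)^2*(u^2 - 1) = (u - 3)*(u + 1)*(u + 4)^2*(u - 1)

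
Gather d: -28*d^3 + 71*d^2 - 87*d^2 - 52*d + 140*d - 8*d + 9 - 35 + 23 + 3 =-28*d^3 - 16*d^2 + 80*d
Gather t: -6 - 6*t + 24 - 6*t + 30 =48 - 12*t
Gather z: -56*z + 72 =72 - 56*z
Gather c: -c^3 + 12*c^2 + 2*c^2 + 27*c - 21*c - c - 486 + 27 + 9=-c^3 + 14*c^2 + 5*c - 450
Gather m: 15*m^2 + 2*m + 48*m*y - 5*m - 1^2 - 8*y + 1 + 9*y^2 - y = 15*m^2 + m*(48*y - 3) + 9*y^2 - 9*y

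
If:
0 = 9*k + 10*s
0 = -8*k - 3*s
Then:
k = 0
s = 0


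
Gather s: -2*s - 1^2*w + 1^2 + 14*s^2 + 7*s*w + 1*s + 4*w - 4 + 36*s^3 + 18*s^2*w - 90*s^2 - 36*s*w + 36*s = 36*s^3 + s^2*(18*w - 76) + s*(35 - 29*w) + 3*w - 3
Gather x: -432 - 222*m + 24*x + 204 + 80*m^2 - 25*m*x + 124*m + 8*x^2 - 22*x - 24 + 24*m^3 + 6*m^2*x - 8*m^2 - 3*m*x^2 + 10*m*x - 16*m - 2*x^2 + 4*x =24*m^3 + 72*m^2 - 114*m + x^2*(6 - 3*m) + x*(6*m^2 - 15*m + 6) - 252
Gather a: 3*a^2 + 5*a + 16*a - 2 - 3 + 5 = 3*a^2 + 21*a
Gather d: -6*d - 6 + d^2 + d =d^2 - 5*d - 6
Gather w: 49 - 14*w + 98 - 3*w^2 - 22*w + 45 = -3*w^2 - 36*w + 192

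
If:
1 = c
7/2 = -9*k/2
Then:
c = 1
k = -7/9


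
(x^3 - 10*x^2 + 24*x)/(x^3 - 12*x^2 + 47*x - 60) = x*(x - 6)/(x^2 - 8*x + 15)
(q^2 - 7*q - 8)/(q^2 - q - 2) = (q - 8)/(q - 2)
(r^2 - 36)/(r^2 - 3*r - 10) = (36 - r^2)/(-r^2 + 3*r + 10)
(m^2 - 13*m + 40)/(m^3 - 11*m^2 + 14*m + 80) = 1/(m + 2)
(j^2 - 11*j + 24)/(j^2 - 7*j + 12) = (j - 8)/(j - 4)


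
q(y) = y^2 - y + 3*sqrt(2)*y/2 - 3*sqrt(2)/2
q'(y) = 2*y - 1 + 3*sqrt(2)/2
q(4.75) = 25.77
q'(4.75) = 10.62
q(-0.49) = -2.43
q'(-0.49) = 0.14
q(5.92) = 39.56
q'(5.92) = 12.96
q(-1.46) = -1.63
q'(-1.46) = -1.80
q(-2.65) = 1.93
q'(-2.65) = -4.18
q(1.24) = 0.81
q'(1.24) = 3.60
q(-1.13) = -2.11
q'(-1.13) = -1.14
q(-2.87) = 2.90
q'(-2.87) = -4.62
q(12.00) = 155.33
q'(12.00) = 25.12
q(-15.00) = 206.06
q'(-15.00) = -28.88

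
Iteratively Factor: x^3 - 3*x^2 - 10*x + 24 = (x - 2)*(x^2 - x - 12) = (x - 4)*(x - 2)*(x + 3)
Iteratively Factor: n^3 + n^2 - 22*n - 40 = (n - 5)*(n^2 + 6*n + 8) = (n - 5)*(n + 4)*(n + 2)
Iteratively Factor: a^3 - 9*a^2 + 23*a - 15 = (a - 3)*(a^2 - 6*a + 5) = (a - 3)*(a - 1)*(a - 5)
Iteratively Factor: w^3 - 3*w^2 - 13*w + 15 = (w + 3)*(w^2 - 6*w + 5) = (w - 1)*(w + 3)*(w - 5)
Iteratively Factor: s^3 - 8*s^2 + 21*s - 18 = (s - 2)*(s^2 - 6*s + 9) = (s - 3)*(s - 2)*(s - 3)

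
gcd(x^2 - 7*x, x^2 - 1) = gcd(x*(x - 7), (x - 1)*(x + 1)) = 1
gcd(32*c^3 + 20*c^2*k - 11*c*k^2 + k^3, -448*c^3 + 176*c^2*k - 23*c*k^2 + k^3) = 8*c - k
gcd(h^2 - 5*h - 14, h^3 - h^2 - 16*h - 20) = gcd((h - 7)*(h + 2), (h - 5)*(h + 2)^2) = h + 2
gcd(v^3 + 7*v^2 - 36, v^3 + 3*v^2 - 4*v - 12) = v^2 + v - 6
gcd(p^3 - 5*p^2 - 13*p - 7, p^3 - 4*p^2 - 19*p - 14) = p^2 - 6*p - 7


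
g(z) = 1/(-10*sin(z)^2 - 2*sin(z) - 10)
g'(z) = (20*sin(z)*cos(z) + 2*cos(z))/(-10*sin(z)^2 - 2*sin(z) - 10)^2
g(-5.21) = -0.05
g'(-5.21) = 0.02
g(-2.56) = -0.08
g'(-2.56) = 0.05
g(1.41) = -0.05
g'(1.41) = 0.01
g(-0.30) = -0.10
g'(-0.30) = -0.04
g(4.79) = -0.06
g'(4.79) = -0.00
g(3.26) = -0.10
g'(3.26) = 0.00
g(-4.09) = -0.05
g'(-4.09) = -0.03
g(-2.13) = -0.06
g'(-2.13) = 0.03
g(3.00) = -0.10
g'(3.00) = -0.04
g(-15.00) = -0.08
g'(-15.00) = 0.05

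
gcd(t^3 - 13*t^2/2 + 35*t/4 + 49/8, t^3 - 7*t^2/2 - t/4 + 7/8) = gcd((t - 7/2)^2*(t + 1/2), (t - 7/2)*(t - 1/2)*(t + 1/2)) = t^2 - 3*t - 7/4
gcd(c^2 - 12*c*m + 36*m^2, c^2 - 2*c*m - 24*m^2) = c - 6*m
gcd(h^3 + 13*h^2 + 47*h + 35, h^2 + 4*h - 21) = h + 7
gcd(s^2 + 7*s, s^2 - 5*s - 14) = 1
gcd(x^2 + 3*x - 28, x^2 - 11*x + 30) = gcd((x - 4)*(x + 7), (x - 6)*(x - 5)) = 1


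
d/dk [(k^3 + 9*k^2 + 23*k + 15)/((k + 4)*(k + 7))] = (k^4 + 22*k^3 + 160*k^2 + 474*k + 479)/(k^4 + 22*k^3 + 177*k^2 + 616*k + 784)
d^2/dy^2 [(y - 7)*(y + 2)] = 2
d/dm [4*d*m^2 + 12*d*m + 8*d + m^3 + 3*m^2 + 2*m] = 8*d*m + 12*d + 3*m^2 + 6*m + 2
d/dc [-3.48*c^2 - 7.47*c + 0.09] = -6.96*c - 7.47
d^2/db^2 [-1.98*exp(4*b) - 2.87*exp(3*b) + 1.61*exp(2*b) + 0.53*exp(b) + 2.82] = (-31.68*exp(3*b) - 25.83*exp(2*b) + 6.44*exp(b) + 0.53)*exp(b)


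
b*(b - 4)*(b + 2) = b^3 - 2*b^2 - 8*b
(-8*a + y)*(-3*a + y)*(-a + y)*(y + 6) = -24*a^3*y - 144*a^3 + 35*a^2*y^2 + 210*a^2*y - 12*a*y^3 - 72*a*y^2 + y^4 + 6*y^3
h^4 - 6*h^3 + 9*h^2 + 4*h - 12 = (h - 3)*(h - 2)^2*(h + 1)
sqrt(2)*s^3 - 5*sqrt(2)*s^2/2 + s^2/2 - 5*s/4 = s*(s - 5/2)*(sqrt(2)*s + 1/2)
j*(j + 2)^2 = j^3 + 4*j^2 + 4*j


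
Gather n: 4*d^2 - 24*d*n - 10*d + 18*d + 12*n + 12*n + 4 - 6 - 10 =4*d^2 + 8*d + n*(24 - 24*d) - 12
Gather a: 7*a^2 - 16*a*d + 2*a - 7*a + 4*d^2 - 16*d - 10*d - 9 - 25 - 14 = 7*a^2 + a*(-16*d - 5) + 4*d^2 - 26*d - 48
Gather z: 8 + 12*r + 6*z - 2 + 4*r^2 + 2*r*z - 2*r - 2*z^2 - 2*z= 4*r^2 + 10*r - 2*z^2 + z*(2*r + 4) + 6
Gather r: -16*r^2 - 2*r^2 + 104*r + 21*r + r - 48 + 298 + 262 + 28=-18*r^2 + 126*r + 540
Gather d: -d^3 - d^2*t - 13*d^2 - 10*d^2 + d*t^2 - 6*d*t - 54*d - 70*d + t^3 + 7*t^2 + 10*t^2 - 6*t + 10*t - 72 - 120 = -d^3 + d^2*(-t - 23) + d*(t^2 - 6*t - 124) + t^3 + 17*t^2 + 4*t - 192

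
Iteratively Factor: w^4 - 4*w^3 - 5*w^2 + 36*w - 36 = (w - 2)*(w^3 - 2*w^2 - 9*w + 18) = (w - 2)*(w + 3)*(w^2 - 5*w + 6) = (w - 3)*(w - 2)*(w + 3)*(w - 2)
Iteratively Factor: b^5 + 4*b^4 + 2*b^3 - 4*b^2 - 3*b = (b + 1)*(b^4 + 3*b^3 - b^2 - 3*b) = (b + 1)^2*(b^3 + 2*b^2 - 3*b) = (b + 1)^2*(b + 3)*(b^2 - b) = (b - 1)*(b + 1)^2*(b + 3)*(b)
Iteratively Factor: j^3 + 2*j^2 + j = (j + 1)*(j^2 + j) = j*(j + 1)*(j + 1)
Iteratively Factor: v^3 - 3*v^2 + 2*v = (v - 2)*(v^2 - v) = v*(v - 2)*(v - 1)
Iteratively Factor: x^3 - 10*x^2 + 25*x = (x - 5)*(x^2 - 5*x) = (x - 5)^2*(x)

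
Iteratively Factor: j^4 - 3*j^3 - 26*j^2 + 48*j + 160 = (j + 4)*(j^3 - 7*j^2 + 2*j + 40) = (j + 2)*(j + 4)*(j^2 - 9*j + 20) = (j - 4)*(j + 2)*(j + 4)*(j - 5)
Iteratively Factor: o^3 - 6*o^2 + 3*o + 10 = (o - 5)*(o^2 - o - 2) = (o - 5)*(o - 2)*(o + 1)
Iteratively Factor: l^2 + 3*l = (l + 3)*(l)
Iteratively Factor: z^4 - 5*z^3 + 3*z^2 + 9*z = (z - 3)*(z^3 - 2*z^2 - 3*z) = (z - 3)*(z + 1)*(z^2 - 3*z) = (z - 3)^2*(z + 1)*(z)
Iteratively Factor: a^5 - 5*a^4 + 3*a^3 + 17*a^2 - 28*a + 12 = (a - 1)*(a^4 - 4*a^3 - a^2 + 16*a - 12) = (a - 2)*(a - 1)*(a^3 - 2*a^2 - 5*a + 6) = (a - 3)*(a - 2)*(a - 1)*(a^2 + a - 2) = (a - 3)*(a - 2)*(a - 1)*(a + 2)*(a - 1)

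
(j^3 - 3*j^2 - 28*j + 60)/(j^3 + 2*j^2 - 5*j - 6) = (j^2 - j - 30)/(j^2 + 4*j + 3)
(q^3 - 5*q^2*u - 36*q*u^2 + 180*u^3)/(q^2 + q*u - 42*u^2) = (q^2 + q*u - 30*u^2)/(q + 7*u)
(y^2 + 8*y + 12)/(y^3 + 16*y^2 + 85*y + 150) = (y + 2)/(y^2 + 10*y + 25)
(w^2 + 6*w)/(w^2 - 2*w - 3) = w*(w + 6)/(w^2 - 2*w - 3)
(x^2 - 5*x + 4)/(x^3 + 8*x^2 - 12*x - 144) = (x - 1)/(x^2 + 12*x + 36)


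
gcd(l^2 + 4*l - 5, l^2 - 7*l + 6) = l - 1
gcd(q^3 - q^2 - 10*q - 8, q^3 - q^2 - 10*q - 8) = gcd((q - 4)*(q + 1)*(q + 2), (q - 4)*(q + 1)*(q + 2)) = q^3 - q^2 - 10*q - 8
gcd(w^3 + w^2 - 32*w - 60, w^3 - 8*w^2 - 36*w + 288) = w - 6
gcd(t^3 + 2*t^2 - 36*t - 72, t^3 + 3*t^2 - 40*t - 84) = t^2 - 4*t - 12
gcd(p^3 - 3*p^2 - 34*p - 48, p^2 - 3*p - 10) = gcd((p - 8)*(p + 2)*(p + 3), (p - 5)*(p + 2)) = p + 2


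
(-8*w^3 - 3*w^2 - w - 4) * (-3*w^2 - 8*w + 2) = 24*w^5 + 73*w^4 + 11*w^3 + 14*w^2 + 30*w - 8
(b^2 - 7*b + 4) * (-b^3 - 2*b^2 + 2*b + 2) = -b^5 + 5*b^4 + 12*b^3 - 20*b^2 - 6*b + 8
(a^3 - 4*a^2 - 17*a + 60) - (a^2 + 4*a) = a^3 - 5*a^2 - 21*a + 60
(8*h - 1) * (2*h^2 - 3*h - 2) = 16*h^3 - 26*h^2 - 13*h + 2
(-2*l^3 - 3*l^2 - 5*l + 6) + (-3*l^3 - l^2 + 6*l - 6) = -5*l^3 - 4*l^2 + l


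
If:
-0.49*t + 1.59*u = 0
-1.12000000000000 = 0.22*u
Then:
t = -16.52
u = -5.09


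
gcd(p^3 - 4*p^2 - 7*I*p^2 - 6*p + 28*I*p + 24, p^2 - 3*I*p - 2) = p - I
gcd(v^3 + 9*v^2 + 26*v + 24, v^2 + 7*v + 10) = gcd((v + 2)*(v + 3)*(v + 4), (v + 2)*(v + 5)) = v + 2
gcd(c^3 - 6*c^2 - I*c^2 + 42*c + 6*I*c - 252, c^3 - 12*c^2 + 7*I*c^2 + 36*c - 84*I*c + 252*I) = c - 6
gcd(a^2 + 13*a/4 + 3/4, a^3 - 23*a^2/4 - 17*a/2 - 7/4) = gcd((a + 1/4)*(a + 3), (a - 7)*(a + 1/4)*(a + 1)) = a + 1/4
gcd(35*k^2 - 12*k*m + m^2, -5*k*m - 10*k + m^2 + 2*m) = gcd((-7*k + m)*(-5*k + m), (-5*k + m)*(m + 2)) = 5*k - m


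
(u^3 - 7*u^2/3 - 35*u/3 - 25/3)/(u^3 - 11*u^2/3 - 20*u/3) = (3*u^2 + 8*u + 5)/(u*(3*u + 4))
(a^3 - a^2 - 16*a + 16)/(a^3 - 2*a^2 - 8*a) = (a^2 + 3*a - 4)/(a*(a + 2))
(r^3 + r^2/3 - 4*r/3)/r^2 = r + 1/3 - 4/(3*r)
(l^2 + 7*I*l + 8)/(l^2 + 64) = (l - I)/(l - 8*I)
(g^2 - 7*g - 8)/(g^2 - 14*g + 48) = (g + 1)/(g - 6)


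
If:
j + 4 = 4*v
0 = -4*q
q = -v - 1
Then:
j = -8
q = 0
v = -1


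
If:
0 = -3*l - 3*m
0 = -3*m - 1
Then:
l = 1/3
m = -1/3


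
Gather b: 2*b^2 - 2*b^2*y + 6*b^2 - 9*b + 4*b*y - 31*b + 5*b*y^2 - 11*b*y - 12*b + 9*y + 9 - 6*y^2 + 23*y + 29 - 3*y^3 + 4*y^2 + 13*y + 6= b^2*(8 - 2*y) + b*(5*y^2 - 7*y - 52) - 3*y^3 - 2*y^2 + 45*y + 44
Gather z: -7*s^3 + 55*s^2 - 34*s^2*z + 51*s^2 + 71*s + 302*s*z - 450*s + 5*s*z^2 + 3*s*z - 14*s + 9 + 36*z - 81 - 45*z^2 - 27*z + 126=-7*s^3 + 106*s^2 - 393*s + z^2*(5*s - 45) + z*(-34*s^2 + 305*s + 9) + 54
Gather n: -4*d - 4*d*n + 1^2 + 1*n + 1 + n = -4*d + n*(2 - 4*d) + 2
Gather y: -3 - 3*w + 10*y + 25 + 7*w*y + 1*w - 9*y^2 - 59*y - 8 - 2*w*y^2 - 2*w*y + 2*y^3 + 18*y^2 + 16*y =-2*w + 2*y^3 + y^2*(9 - 2*w) + y*(5*w - 33) + 14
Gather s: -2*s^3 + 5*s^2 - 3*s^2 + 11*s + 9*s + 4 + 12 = -2*s^3 + 2*s^2 + 20*s + 16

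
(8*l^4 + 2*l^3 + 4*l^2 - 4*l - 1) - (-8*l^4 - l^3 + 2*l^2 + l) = 16*l^4 + 3*l^3 + 2*l^2 - 5*l - 1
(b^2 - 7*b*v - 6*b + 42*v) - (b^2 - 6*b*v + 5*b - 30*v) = -b*v - 11*b + 72*v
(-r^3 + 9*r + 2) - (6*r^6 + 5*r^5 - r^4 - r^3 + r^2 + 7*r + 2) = -6*r^6 - 5*r^5 + r^4 - r^2 + 2*r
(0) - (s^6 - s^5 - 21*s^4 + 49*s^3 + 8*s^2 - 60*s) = -s^6 + s^5 + 21*s^4 - 49*s^3 - 8*s^2 + 60*s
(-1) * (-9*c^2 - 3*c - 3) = 9*c^2 + 3*c + 3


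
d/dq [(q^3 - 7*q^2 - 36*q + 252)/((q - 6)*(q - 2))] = (q^2 - 4*q + 44)/(q^2 - 4*q + 4)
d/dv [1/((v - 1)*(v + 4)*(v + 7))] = (-(v - 1)*(v + 4) - (v - 1)*(v + 7) - (v + 4)*(v + 7))/((v - 1)^2*(v + 4)^2*(v + 7)^2)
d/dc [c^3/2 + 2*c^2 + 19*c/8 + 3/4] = 3*c^2/2 + 4*c + 19/8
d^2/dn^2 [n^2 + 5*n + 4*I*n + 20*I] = 2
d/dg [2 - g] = -1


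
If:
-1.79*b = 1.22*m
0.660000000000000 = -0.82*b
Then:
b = -0.80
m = 1.18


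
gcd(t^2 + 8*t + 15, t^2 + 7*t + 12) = t + 3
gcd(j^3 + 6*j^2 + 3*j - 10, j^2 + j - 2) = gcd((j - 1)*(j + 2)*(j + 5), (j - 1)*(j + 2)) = j^2 + j - 2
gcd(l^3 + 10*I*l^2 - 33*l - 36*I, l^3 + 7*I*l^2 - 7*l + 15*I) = l + 3*I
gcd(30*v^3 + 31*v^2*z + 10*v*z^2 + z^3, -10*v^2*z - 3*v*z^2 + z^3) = 2*v + z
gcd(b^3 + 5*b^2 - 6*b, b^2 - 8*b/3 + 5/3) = b - 1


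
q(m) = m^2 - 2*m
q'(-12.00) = -26.00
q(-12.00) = 168.00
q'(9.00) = 16.00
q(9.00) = 63.00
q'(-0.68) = -3.36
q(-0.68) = 1.82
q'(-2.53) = -7.06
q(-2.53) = 11.46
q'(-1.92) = -5.84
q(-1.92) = 7.53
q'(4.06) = 6.12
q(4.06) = 8.36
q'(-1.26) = -4.52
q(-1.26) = 4.11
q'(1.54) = 1.08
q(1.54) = -0.71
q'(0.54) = -0.92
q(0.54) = -0.79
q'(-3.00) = -8.00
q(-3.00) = 15.00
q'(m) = 2*m - 2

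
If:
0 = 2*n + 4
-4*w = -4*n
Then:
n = -2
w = -2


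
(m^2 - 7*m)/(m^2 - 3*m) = (m - 7)/(m - 3)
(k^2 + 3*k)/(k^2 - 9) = k/(k - 3)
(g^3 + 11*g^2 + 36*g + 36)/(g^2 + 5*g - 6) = (g^2 + 5*g + 6)/(g - 1)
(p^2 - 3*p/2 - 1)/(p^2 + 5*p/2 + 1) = (p - 2)/(p + 2)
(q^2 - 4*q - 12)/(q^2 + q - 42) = (q + 2)/(q + 7)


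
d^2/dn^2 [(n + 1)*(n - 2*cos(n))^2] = 4*(n + 1)*(n - 2*cos(n))*cos(n) + 2*(n + 1)*(2*sin(n) + 1)^2 + 4*(n - 2*cos(n))*(2*sin(n) + 1)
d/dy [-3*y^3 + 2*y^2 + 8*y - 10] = -9*y^2 + 4*y + 8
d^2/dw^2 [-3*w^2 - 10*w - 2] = -6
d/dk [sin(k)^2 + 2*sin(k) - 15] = 2*(sin(k) + 1)*cos(k)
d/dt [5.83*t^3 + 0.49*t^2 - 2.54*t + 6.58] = 17.49*t^2 + 0.98*t - 2.54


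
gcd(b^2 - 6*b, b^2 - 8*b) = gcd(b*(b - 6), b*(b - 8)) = b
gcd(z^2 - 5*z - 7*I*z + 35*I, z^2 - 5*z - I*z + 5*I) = z - 5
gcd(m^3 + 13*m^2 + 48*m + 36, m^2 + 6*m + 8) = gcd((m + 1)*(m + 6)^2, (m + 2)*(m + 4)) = 1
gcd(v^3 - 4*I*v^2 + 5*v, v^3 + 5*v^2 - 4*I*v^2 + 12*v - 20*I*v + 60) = 1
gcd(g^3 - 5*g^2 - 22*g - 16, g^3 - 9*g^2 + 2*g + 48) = g^2 - 6*g - 16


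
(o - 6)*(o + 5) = o^2 - o - 30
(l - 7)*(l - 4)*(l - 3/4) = l^3 - 47*l^2/4 + 145*l/4 - 21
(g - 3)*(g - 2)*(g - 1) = g^3 - 6*g^2 + 11*g - 6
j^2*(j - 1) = j^3 - j^2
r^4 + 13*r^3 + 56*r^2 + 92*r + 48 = (r + 1)*(r + 2)*(r + 4)*(r + 6)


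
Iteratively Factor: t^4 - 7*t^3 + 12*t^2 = (t)*(t^3 - 7*t^2 + 12*t) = t*(t - 3)*(t^2 - 4*t) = t*(t - 4)*(t - 3)*(t)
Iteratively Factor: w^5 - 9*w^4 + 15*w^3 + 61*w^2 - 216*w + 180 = (w + 3)*(w^4 - 12*w^3 + 51*w^2 - 92*w + 60) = (w - 3)*(w + 3)*(w^3 - 9*w^2 + 24*w - 20) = (w - 5)*(w - 3)*(w + 3)*(w^2 - 4*w + 4) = (w - 5)*(w - 3)*(w - 2)*(w + 3)*(w - 2)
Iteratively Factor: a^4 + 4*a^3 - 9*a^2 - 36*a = (a - 3)*(a^3 + 7*a^2 + 12*a) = a*(a - 3)*(a^2 + 7*a + 12) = a*(a - 3)*(a + 4)*(a + 3)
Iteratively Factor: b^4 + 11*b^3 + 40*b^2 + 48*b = (b + 3)*(b^3 + 8*b^2 + 16*b) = (b + 3)*(b + 4)*(b^2 + 4*b) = (b + 3)*(b + 4)^2*(b)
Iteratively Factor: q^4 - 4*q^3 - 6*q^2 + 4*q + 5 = (q + 1)*(q^3 - 5*q^2 - q + 5) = (q + 1)^2*(q^2 - 6*q + 5) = (q - 1)*(q + 1)^2*(q - 5)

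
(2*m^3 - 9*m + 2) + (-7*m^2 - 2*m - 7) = 2*m^3 - 7*m^2 - 11*m - 5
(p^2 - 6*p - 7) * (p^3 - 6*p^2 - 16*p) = p^5 - 12*p^4 + 13*p^3 + 138*p^2 + 112*p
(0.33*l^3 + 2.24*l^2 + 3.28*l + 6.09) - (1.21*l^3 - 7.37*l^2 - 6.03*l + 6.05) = -0.88*l^3 + 9.61*l^2 + 9.31*l + 0.04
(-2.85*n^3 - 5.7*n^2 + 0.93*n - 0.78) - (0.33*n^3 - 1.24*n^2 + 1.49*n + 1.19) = -3.18*n^3 - 4.46*n^2 - 0.56*n - 1.97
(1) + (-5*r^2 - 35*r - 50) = -5*r^2 - 35*r - 49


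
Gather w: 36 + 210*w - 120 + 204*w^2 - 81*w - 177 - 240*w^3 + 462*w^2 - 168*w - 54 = -240*w^3 + 666*w^2 - 39*w - 315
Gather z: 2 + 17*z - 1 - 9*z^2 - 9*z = -9*z^2 + 8*z + 1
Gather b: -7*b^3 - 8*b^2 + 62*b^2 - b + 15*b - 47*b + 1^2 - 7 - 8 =-7*b^3 + 54*b^2 - 33*b - 14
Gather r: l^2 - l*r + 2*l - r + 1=l^2 + 2*l + r*(-l - 1) + 1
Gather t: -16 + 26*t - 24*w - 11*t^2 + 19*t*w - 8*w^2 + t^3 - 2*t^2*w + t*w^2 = t^3 + t^2*(-2*w - 11) + t*(w^2 + 19*w + 26) - 8*w^2 - 24*w - 16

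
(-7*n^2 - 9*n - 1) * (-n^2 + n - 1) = 7*n^4 + 2*n^3 - n^2 + 8*n + 1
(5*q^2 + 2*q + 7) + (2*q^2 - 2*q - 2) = 7*q^2 + 5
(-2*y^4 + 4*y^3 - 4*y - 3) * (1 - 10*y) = 20*y^5 - 42*y^4 + 4*y^3 + 40*y^2 + 26*y - 3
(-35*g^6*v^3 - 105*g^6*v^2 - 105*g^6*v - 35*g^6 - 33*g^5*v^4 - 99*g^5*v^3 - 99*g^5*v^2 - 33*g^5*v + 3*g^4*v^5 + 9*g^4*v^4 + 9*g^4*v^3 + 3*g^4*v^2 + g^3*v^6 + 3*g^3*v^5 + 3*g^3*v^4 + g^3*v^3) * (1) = -35*g^6*v^3 - 105*g^6*v^2 - 105*g^6*v - 35*g^6 - 33*g^5*v^4 - 99*g^5*v^3 - 99*g^5*v^2 - 33*g^5*v + 3*g^4*v^5 + 9*g^4*v^4 + 9*g^4*v^3 + 3*g^4*v^2 + g^3*v^6 + 3*g^3*v^5 + 3*g^3*v^4 + g^3*v^3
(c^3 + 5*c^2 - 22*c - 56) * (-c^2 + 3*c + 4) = -c^5 - 2*c^4 + 41*c^3 + 10*c^2 - 256*c - 224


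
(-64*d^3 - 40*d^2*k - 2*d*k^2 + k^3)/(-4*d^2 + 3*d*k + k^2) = (16*d^2 + 6*d*k - k^2)/(d - k)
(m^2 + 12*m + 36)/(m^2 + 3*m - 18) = (m + 6)/(m - 3)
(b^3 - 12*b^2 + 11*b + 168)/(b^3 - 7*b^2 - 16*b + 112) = (b^2 - 5*b - 24)/(b^2 - 16)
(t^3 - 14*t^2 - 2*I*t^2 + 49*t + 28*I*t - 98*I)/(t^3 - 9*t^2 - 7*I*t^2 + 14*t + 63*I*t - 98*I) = (t^2 - t*(7 + 2*I) + 14*I)/(t^2 - t*(2 + 7*I) + 14*I)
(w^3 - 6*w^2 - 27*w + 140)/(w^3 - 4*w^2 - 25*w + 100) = (w - 7)/(w - 5)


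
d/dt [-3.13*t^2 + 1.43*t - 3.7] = 1.43 - 6.26*t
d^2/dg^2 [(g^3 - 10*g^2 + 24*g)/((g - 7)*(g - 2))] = 2*(g^3 + 42*g^2 - 420*g + 1064)/(g^6 - 27*g^5 + 285*g^4 - 1485*g^3 + 3990*g^2 - 5292*g + 2744)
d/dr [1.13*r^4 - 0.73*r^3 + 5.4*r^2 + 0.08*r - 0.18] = 4.52*r^3 - 2.19*r^2 + 10.8*r + 0.08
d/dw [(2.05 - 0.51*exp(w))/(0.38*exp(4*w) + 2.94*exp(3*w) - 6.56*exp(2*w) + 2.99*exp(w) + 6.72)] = (0.5814*exp(4*w) - 0.117199999999999*exp(3*w) - 21.4266*exp(2*w) + 26.896*exp(w) - 9.5567)*exp(w)/(0.1444*exp(8*w) + 2.2344*exp(7*w) + 3.658*exp(6*w) - 36.3004*exp(5*w) + 65.722*exp(4*w) + 0.284799999999997*exp(3*w) - 79.2263*exp(2*w) + 40.1856*exp(w) + 45.1584)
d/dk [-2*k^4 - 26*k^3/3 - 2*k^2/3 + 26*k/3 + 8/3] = -8*k^3 - 26*k^2 - 4*k/3 + 26/3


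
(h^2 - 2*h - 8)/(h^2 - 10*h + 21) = (h^2 - 2*h - 8)/(h^2 - 10*h + 21)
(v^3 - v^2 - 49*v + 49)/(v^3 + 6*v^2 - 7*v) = (v - 7)/v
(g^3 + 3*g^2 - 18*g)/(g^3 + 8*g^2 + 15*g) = (g^2 + 3*g - 18)/(g^2 + 8*g + 15)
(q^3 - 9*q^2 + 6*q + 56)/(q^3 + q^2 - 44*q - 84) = (q - 4)/(q + 6)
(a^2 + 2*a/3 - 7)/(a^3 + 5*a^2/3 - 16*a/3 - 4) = (3*a - 7)/(3*a^2 - 4*a - 4)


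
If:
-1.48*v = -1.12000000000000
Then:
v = 0.76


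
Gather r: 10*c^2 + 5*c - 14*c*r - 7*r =10*c^2 + 5*c + r*(-14*c - 7)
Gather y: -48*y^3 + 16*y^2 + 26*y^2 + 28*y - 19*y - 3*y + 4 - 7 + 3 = -48*y^3 + 42*y^2 + 6*y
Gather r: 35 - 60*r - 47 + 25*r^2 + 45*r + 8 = 25*r^2 - 15*r - 4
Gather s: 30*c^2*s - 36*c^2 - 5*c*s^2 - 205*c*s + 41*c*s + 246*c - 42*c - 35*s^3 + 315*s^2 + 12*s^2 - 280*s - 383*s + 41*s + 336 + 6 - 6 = -36*c^2 + 204*c - 35*s^3 + s^2*(327 - 5*c) + s*(30*c^2 - 164*c - 622) + 336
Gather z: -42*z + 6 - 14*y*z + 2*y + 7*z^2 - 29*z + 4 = 2*y + 7*z^2 + z*(-14*y - 71) + 10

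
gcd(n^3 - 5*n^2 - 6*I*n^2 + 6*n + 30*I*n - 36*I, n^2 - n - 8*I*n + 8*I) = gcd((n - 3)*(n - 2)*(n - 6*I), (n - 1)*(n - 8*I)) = 1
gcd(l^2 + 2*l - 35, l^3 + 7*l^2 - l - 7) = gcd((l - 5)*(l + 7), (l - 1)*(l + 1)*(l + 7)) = l + 7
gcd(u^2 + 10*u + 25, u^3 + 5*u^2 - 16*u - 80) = u + 5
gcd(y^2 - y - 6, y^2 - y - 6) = y^2 - y - 6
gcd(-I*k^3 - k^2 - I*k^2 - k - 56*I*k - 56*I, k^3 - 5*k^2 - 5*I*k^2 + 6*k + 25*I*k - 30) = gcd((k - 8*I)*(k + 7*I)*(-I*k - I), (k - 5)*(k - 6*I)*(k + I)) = 1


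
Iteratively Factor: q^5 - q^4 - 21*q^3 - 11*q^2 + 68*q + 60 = (q + 1)*(q^4 - 2*q^3 - 19*q^2 + 8*q + 60) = (q + 1)*(q + 3)*(q^3 - 5*q^2 - 4*q + 20) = (q - 2)*(q + 1)*(q + 3)*(q^2 - 3*q - 10) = (q - 2)*(q + 1)*(q + 2)*(q + 3)*(q - 5)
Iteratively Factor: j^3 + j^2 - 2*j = (j + 2)*(j^2 - j) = (j - 1)*(j + 2)*(j)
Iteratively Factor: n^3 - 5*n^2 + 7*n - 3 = (n - 1)*(n^2 - 4*n + 3) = (n - 1)^2*(n - 3)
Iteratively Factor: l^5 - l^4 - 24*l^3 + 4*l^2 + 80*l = (l + 2)*(l^4 - 3*l^3 - 18*l^2 + 40*l) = l*(l + 2)*(l^3 - 3*l^2 - 18*l + 40) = l*(l - 2)*(l + 2)*(l^2 - l - 20) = l*(l - 2)*(l + 2)*(l + 4)*(l - 5)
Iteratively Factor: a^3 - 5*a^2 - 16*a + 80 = (a - 5)*(a^2 - 16) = (a - 5)*(a - 4)*(a + 4)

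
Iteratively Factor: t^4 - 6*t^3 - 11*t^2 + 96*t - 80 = (t + 4)*(t^3 - 10*t^2 + 29*t - 20) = (t - 4)*(t + 4)*(t^2 - 6*t + 5) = (t - 4)*(t - 1)*(t + 4)*(t - 5)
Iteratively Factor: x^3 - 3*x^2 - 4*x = (x)*(x^2 - 3*x - 4) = x*(x + 1)*(x - 4)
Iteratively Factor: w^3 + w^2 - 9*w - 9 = (w + 1)*(w^2 - 9) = (w + 1)*(w + 3)*(w - 3)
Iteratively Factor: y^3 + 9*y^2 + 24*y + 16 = (y + 4)*(y^2 + 5*y + 4) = (y + 4)^2*(y + 1)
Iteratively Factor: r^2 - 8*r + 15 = (r - 5)*(r - 3)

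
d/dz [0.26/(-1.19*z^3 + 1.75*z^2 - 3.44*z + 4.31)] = (0.9282*z^2 - 0.91*z + 0.8944)/(1.19*z^3 - 1.75*z^2 + 3.44*z - 4.31)^2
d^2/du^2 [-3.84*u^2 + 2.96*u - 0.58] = -7.68000000000000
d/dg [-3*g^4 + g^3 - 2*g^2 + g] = -12*g^3 + 3*g^2 - 4*g + 1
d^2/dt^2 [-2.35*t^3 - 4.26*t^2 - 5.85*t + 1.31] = -14.1*t - 8.52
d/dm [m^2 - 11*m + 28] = 2*m - 11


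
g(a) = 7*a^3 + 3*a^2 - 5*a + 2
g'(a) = 21*a^2 + 6*a - 5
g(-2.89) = -127.46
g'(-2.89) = 153.05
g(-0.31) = 3.63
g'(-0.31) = -4.84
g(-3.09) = -160.43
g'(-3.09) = 176.97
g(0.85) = 4.22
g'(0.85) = 15.27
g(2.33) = 95.18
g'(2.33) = 122.99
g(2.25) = 85.67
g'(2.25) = 114.81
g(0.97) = 6.36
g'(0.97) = 20.58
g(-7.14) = -2357.32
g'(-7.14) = 1022.73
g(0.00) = 2.00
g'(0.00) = -5.00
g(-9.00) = -4813.00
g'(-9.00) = 1642.00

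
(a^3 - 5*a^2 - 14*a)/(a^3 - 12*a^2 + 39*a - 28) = a*(a + 2)/(a^2 - 5*a + 4)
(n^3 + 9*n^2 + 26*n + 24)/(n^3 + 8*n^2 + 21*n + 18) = (n + 4)/(n + 3)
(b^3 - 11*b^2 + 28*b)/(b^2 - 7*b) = b - 4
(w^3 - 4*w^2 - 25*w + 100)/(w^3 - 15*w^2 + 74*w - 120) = (w + 5)/(w - 6)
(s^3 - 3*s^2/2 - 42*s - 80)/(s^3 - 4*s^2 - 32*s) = (s + 5/2)/s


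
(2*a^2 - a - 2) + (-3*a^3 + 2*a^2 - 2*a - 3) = -3*a^3 + 4*a^2 - 3*a - 5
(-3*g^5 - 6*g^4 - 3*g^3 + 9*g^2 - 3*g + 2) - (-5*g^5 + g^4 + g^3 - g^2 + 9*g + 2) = 2*g^5 - 7*g^4 - 4*g^3 + 10*g^2 - 12*g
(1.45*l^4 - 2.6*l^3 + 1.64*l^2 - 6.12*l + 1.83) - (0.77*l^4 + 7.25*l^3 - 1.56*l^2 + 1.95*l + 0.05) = 0.68*l^4 - 9.85*l^3 + 3.2*l^2 - 8.07*l + 1.78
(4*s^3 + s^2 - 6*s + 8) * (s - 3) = 4*s^4 - 11*s^3 - 9*s^2 + 26*s - 24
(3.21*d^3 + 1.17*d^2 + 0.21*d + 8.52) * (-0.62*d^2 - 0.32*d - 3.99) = -1.9902*d^5 - 1.7526*d^4 - 13.3125*d^3 - 10.0179*d^2 - 3.5643*d - 33.9948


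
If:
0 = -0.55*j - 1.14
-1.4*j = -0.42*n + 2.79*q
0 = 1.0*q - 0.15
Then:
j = -2.07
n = -5.91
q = 0.15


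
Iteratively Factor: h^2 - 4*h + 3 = (h - 1)*(h - 3)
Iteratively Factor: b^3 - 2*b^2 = (b)*(b^2 - 2*b) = b^2*(b - 2)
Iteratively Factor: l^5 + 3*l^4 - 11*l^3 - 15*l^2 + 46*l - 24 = (l + 4)*(l^4 - l^3 - 7*l^2 + 13*l - 6) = (l + 3)*(l + 4)*(l^3 - 4*l^2 + 5*l - 2) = (l - 1)*(l + 3)*(l + 4)*(l^2 - 3*l + 2) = (l - 1)^2*(l + 3)*(l + 4)*(l - 2)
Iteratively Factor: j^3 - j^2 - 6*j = (j + 2)*(j^2 - 3*j) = (j - 3)*(j + 2)*(j)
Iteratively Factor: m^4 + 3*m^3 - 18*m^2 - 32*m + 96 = (m - 3)*(m^3 + 6*m^2 - 32) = (m - 3)*(m + 4)*(m^2 + 2*m - 8) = (m - 3)*(m - 2)*(m + 4)*(m + 4)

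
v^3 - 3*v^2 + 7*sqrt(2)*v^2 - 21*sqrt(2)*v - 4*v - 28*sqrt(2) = (v - 4)*(v + 1)*(v + 7*sqrt(2))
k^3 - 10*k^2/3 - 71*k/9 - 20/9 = (k - 5)*(k + 1/3)*(k + 4/3)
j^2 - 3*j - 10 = (j - 5)*(j + 2)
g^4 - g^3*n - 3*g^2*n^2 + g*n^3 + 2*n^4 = (g - 2*n)*(g - n)*(g + n)^2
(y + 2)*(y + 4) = y^2 + 6*y + 8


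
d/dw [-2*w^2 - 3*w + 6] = -4*w - 3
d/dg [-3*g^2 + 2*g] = 2 - 6*g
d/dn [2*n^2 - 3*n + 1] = 4*n - 3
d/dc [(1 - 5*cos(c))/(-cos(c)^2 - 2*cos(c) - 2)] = (5*cos(c)^2 - 2*cos(c) - 12)*sin(c)/(cos(c)^2 + 2*cos(c) + 2)^2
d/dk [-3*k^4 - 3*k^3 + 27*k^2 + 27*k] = -12*k^3 - 9*k^2 + 54*k + 27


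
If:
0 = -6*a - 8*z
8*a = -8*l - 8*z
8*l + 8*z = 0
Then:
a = 0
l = 0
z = 0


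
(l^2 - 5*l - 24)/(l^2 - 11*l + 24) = (l + 3)/(l - 3)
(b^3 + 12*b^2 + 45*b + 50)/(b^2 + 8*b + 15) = (b^2 + 7*b + 10)/(b + 3)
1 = 1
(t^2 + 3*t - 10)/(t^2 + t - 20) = (t - 2)/(t - 4)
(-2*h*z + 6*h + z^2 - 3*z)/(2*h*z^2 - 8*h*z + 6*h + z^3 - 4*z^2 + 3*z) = (-2*h + z)/(2*h*z - 2*h + z^2 - z)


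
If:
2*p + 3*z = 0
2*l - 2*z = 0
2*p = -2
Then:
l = 2/3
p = -1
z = 2/3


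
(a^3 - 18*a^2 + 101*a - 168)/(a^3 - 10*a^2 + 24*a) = (a^3 - 18*a^2 + 101*a - 168)/(a*(a^2 - 10*a + 24))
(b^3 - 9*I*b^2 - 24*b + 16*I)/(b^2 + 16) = (b^2 - 5*I*b - 4)/(b + 4*I)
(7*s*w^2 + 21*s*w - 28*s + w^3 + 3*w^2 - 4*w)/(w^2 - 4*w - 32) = (7*s*w - 7*s + w^2 - w)/(w - 8)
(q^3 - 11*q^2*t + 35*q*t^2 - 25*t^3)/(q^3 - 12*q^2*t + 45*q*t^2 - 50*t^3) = (q - t)/(q - 2*t)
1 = 1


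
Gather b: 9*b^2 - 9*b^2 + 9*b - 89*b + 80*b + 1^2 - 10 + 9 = 0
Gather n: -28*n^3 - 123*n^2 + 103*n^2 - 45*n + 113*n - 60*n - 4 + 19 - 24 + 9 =-28*n^3 - 20*n^2 + 8*n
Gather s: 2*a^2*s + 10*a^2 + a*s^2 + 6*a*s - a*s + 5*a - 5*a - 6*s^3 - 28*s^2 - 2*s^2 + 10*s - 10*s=10*a^2 - 6*s^3 + s^2*(a - 30) + s*(2*a^2 + 5*a)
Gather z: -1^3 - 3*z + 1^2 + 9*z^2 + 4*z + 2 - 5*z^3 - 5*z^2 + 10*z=-5*z^3 + 4*z^2 + 11*z + 2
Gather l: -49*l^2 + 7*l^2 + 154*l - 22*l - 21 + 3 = -42*l^2 + 132*l - 18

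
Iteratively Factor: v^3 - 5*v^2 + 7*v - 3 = (v - 3)*(v^2 - 2*v + 1) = (v - 3)*(v - 1)*(v - 1)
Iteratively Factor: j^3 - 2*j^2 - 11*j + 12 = (j + 3)*(j^2 - 5*j + 4) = (j - 1)*(j + 3)*(j - 4)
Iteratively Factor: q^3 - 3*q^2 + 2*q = (q - 1)*(q^2 - 2*q) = q*(q - 1)*(q - 2)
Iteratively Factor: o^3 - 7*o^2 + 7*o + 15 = (o - 3)*(o^2 - 4*o - 5) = (o - 3)*(o + 1)*(o - 5)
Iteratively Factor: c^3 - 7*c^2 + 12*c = (c - 4)*(c^2 - 3*c) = (c - 4)*(c - 3)*(c)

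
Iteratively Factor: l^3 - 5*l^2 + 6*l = (l)*(l^2 - 5*l + 6) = l*(l - 2)*(l - 3)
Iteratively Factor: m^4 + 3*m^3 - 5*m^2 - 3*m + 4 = (m - 1)*(m^3 + 4*m^2 - m - 4) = (m - 1)*(m + 4)*(m^2 - 1) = (m - 1)^2*(m + 4)*(m + 1)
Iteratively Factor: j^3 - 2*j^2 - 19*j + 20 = (j - 1)*(j^2 - j - 20) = (j - 5)*(j - 1)*(j + 4)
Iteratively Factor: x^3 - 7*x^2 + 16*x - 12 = (x - 3)*(x^2 - 4*x + 4) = (x - 3)*(x - 2)*(x - 2)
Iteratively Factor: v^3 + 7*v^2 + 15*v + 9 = (v + 3)*(v^2 + 4*v + 3) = (v + 1)*(v + 3)*(v + 3)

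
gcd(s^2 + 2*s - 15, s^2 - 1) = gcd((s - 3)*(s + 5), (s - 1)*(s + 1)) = 1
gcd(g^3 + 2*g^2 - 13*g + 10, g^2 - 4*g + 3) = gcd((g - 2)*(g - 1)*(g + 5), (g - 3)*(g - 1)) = g - 1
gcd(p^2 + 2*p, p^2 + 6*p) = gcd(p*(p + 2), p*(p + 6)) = p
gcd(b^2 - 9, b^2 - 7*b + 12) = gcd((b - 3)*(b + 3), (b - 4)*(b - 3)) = b - 3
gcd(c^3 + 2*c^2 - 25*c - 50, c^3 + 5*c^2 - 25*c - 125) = c^2 - 25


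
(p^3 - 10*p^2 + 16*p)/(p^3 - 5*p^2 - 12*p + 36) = p*(p - 8)/(p^2 - 3*p - 18)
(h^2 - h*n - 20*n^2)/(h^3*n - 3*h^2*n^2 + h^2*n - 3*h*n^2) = (h^2 - h*n - 20*n^2)/(h*n*(h^2 - 3*h*n + h - 3*n))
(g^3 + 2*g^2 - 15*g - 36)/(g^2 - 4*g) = g + 6 + 9/g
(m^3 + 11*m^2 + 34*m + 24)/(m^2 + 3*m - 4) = (m^2 + 7*m + 6)/(m - 1)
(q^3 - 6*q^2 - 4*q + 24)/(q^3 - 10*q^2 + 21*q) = (q^3 - 6*q^2 - 4*q + 24)/(q*(q^2 - 10*q + 21))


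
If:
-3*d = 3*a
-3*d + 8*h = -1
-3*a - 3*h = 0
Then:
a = 1/5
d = -1/5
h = -1/5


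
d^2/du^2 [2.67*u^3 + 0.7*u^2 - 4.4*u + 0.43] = 16.02*u + 1.4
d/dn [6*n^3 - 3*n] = 18*n^2 - 3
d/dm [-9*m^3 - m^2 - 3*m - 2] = -27*m^2 - 2*m - 3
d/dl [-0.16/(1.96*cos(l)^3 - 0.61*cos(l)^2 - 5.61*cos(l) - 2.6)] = (-0.9408*cos(l)^2 + 0.1952*cos(l) + 0.8976)*sin(l)/(-1.96*cos(l)^3 + 0.61*cos(l)^2 + 5.61*cos(l) + 2.6)^2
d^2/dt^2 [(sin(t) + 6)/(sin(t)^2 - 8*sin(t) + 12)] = (-9*sin(t)^5 - 32*sin(t)^4 - 156*sin(t)^2 - 1823*sin(t)/2 - 57*sin(3*t) + sin(5*t)/2 + 816)/((sin(t) - 6)^3*(sin(t) - 2)^3)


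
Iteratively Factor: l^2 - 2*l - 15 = (l + 3)*(l - 5)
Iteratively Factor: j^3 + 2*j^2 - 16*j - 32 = (j + 2)*(j^2 - 16) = (j - 4)*(j + 2)*(j + 4)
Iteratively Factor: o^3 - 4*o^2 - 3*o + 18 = (o - 3)*(o^2 - o - 6) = (o - 3)*(o + 2)*(o - 3)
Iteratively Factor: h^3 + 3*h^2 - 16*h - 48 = (h + 4)*(h^2 - h - 12) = (h + 3)*(h + 4)*(h - 4)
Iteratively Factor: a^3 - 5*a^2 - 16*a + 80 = (a - 4)*(a^2 - a - 20) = (a - 4)*(a + 4)*(a - 5)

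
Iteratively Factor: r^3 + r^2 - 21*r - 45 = (r + 3)*(r^2 - 2*r - 15) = (r + 3)^2*(r - 5)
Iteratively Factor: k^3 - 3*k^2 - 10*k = (k)*(k^2 - 3*k - 10) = k*(k + 2)*(k - 5)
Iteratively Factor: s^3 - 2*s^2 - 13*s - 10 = (s - 5)*(s^2 + 3*s + 2) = (s - 5)*(s + 2)*(s + 1)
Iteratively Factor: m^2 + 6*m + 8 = (m + 2)*(m + 4)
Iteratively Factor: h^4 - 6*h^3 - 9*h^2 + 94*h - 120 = (h - 2)*(h^3 - 4*h^2 - 17*h + 60) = (h - 2)*(h + 4)*(h^2 - 8*h + 15) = (h - 3)*(h - 2)*(h + 4)*(h - 5)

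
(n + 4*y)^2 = n^2 + 8*n*y + 16*y^2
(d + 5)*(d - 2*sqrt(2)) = d^2 - 2*sqrt(2)*d + 5*d - 10*sqrt(2)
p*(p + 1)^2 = p^3 + 2*p^2 + p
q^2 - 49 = (q - 7)*(q + 7)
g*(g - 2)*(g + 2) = g^3 - 4*g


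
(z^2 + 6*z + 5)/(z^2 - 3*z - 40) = (z + 1)/(z - 8)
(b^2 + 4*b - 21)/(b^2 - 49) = (b - 3)/(b - 7)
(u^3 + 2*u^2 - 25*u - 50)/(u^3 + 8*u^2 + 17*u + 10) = (u - 5)/(u + 1)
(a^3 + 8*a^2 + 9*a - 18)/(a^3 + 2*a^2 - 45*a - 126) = (a - 1)/(a - 7)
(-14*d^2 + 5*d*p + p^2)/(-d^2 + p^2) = (14*d^2 - 5*d*p - p^2)/(d^2 - p^2)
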